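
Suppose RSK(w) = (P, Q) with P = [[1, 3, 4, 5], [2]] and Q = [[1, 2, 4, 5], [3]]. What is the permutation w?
Reverse the RSK construction: for i from n down to 1, find the cell of Q containing i, remove the entry at that cell from P, and reverse-bump it up through P; the value ejected from row 1 is w(i).

Step i=5: Q has 5 at row 1, column 4; remove that cell from P, ejecting 5. So w(5) = 5. P is now [[1, 3, 4], [2]].
Step i=4: Q has 4 at row 1, column 3; remove that cell from P, ejecting 4. So w(4) = 4. P is now [[1, 3], [2]].
Step i=3: Q has 3 at row 2, column 1; remove 2 from row 2 of P and reverse-bump: 2 enters row 1 and ejects 1. So w(3) = 1. P is now [[2, 3]].
Step i=2: Q has 2 at row 1, column 2; remove that cell from P, ejecting 3. So w(2) = 3. P is now [[2]].
Step i=1: Q has 1 at row 1, column 1; remove that cell from P, ejecting 2. So w(1) = 2. P is now [].

So w = 2 3 1 4 5.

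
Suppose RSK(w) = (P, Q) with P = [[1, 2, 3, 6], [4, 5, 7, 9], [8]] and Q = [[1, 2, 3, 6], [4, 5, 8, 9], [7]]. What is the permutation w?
4 5 8 1 7 9 2 3 6

Reverse the RSK construction: for i from n down to 1, find the cell of Q containing i, remove the entry at that cell from P, and reverse-bump it up through P; the value ejected from row 1 is w(i).

Step i=9: Q has 9 at row 2, column 4; remove 9 from row 2 of P and reverse-bump: 9 enters row 1 and ejects 6. So w(9) = 6. P is now [[1, 2, 3, 9], [4, 5, 7], [8]].
Step i=8: Q has 8 at row 2, column 3; remove 7 from row 2 of P and reverse-bump: 7 enters row 1 and ejects 3. So w(8) = 3. P is now [[1, 2, 7, 9], [4, 5], [8]].
Step i=7: Q has 7 at row 3, column 1; remove 8 from row 3 of P and reverse-bump: 8 enters row 2 and ejects 5; 5 enters row 1 and ejects 2. So w(7) = 2. P is now [[1, 5, 7, 9], [4, 8]].
Step i=6: Q has 6 at row 1, column 4; remove that cell from P, ejecting 9. So w(6) = 9. P is now [[1, 5, 7], [4, 8]].
Step i=5: Q has 5 at row 2, column 2; remove 8 from row 2 of P and reverse-bump: 8 enters row 1 and ejects 7. So w(5) = 7. P is now [[1, 5, 8], [4]].
Step i=4: Q has 4 at row 2, column 1; remove 4 from row 2 of P and reverse-bump: 4 enters row 1 and ejects 1. So w(4) = 1. P is now [[4, 5, 8]].
Step i=3: Q has 3 at row 1, column 3; remove that cell from P, ejecting 8. So w(3) = 8. P is now [[4, 5]].
Step i=2: Q has 2 at row 1, column 2; remove that cell from P, ejecting 5. So w(2) = 5. P is now [[4]].
Step i=1: Q has 1 at row 1, column 1; remove that cell from P, ejecting 4. So w(1) = 4. P is now [].

So w = 4 5 8 1 7 9 2 3 6.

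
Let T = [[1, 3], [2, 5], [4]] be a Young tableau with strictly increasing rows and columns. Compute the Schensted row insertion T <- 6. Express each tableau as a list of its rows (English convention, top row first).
[[1, 3, 6], [2, 5], [4]]

6 is larger than every entry of row 1, so it is appended to row 1. The new tableau is [[1, 3, 6], [2, 5], [4]].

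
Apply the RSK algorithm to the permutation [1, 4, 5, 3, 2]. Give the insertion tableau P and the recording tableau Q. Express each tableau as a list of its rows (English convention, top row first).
P = [[1, 2, 5], [3], [4]], Q = [[1, 2, 3], [4], [5]]

Insert each entry of the permutation into P by Schensted row insertion, recording in Q the position of each new cell.

After inserting 1: P = [[1]].
After inserting 4: P = [[1, 4]].
After inserting 5: P = [[1, 4, 5]].
After inserting 3: P = [[1, 3, 5], [4]].
After inserting 2: P = [[1, 2, 5], [3], [4]].

So P = [[1, 2, 5], [3], [4]], Q = [[1, 2, 3], [4], [5]].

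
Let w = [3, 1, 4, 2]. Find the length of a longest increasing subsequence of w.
2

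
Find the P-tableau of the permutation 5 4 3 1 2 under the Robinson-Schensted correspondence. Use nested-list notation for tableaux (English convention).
Insert 5: appended to row 1. P = [[5]].
Insert 4: 4 bumps 5 from row 1; 5 starts row 2. P = [[4], [5]].
Insert 3: 3 bumps 4 from row 1; 4 bumps 5 from row 2; 5 starts row 3. P = [[3], [4], [5]].
Insert 1: 1 bumps 3 from row 1; 3 bumps 4 from row 2; 4 bumps 5 from row 3; 5 starts row 4. P = [[1], [3], [4], [5]].
Insert 2: appended to row 1. P = [[1, 2], [3], [4], [5]].

So P = [[1, 2], [3], [4], [5]].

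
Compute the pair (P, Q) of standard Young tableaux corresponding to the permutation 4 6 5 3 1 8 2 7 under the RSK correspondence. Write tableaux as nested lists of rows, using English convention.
P = [[1, 2, 7], [3, 5, 8], [4], [6]], Q = [[1, 2, 6], [3, 7, 8], [4], [5]]

Insert each entry of the permutation into P by Schensted row insertion, recording in Q the position of each new cell.

Insert 4: appended to row 1. P = [[4]], Q = [[1]].
Insert 6: appended to row 1. P = [[4, 6]], Q = [[1, 2]].
Insert 5: 5 bumps 6 from row 1; 6 starts row 2. P = [[4, 5], [6]], Q = [[1, 2], [3]].
Insert 3: 3 bumps 4 from row 1; 4 bumps 6 from row 2; 6 starts row 3. P = [[3, 5], [4], [6]], Q = [[1, 2], [3], [4]].
Insert 1: 1 bumps 3 from row 1; 3 bumps 4 from row 2; 4 bumps 6 from row 3; 6 starts row 4. P = [[1, 5], [3], [4], [6]], Q = [[1, 2], [3], [4], [5]].
Insert 8: appended to row 1. P = [[1, 5, 8], [3], [4], [6]], Q = [[1, 2, 6], [3], [4], [5]].
Insert 2: 2 bumps 5 from row 1; 5 appends to row 2. P = [[1, 2, 8], [3, 5], [4], [6]], Q = [[1, 2, 6], [3, 7], [4], [5]].
Insert 7: 7 bumps 8 from row 1; 8 appends to row 2. P = [[1, 2, 7], [3, 5, 8], [4], [6]], Q = [[1, 2, 6], [3, 7, 8], [4], [5]].

So P = [[1, 2, 7], [3, 5, 8], [4], [6]], Q = [[1, 2, 6], [3, 7, 8], [4], [5]].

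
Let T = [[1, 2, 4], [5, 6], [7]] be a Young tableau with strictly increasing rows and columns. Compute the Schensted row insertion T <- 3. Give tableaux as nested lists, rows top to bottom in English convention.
In row 1, 3 replaces 4 (the leftmost entry greater than 3); 4 is bumped to row 2. In row 2, 4 replaces 5 (the leftmost entry greater than 4); 5 is bumped to row 3. In row 3, 5 replaces 7 (the leftmost entry greater than 5); 7 is bumped to row 4. 7 starts a new row 4. The new tableau is [[1, 2, 3], [4, 6], [5], [7]].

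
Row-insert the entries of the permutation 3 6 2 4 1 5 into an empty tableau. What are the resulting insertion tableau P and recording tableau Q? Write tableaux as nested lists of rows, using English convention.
P = [[1, 4, 5], [2, 6], [3]], Q = [[1, 2, 6], [3, 4], [5]]

Insert each entry of the permutation into P by Schensted row insertion, recording in Q the position of each new cell.

After inserting 3: P = [[3]].
After inserting 6: P = [[3, 6]].
After inserting 2: P = [[2, 6], [3]].
After inserting 4: P = [[2, 4], [3, 6]].
After inserting 1: P = [[1, 4], [2, 6], [3]].
After inserting 5: P = [[1, 4, 5], [2, 6], [3]].

So P = [[1, 4, 5], [2, 6], [3]], Q = [[1, 2, 6], [3, 4], [5]].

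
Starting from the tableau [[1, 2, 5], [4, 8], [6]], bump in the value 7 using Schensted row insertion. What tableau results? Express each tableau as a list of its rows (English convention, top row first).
[[1, 2, 5, 7], [4, 8], [6]]

7 is larger than every entry of row 1, so it is appended to row 1. The new tableau is [[1, 2, 5, 7], [4, 8], [6]].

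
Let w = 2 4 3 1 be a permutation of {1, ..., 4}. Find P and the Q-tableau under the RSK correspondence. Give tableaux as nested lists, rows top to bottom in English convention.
Insert each entry of the permutation into P by Schensted row insertion, recording in Q the position of each new cell.

Insert 2: appended to row 1. P = [[2]], Q = [[1]].
Insert 4: appended to row 1. P = [[2, 4]], Q = [[1, 2]].
Insert 3: 3 bumps 4 from row 1; 4 starts row 2. P = [[2, 3], [4]], Q = [[1, 2], [3]].
Insert 1: 1 bumps 2 from row 1; 2 bumps 4 from row 2; 4 starts row 3. P = [[1, 3], [2], [4]], Q = [[1, 2], [3], [4]].

So P = [[1, 3], [2], [4]], Q = [[1, 2], [3], [4]].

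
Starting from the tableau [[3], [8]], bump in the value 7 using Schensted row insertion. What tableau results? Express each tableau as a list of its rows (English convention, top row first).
7 is larger than every entry of row 1, so it is appended to row 1. The new tableau is [[3, 7], [8]].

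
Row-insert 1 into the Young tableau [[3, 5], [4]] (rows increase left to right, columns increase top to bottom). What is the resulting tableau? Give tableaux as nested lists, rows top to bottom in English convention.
[[1, 5], [3], [4]]

In row 1, 1 replaces 3 (the leftmost entry greater than 1); 3 is bumped to row 2. In row 2, 3 replaces 4 (the leftmost entry greater than 3); 4 is bumped to row 3. 4 starts a new row 3. The new tableau is [[1, 5], [3], [4]].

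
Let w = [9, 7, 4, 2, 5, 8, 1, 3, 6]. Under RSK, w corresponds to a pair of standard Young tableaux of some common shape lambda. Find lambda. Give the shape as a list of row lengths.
Row-insert each entry into an empty tableau.

After inserting 9: P = [[9]].
After inserting 7: P = [[7], [9]].
After inserting 4: P = [[4], [7], [9]].
After inserting 2: P = [[2], [4], [7], [9]].
After inserting 5: P = [[2, 5], [4], [7], [9]].
After inserting 8: P = [[2, 5, 8], [4], [7], [9]].
After inserting 1: P = [[1, 5, 8], [2], [4], [7], [9]].
After inserting 3: P = [[1, 3, 8], [2, 5], [4], [7], [9]].
After inserting 6: P = [[1, 3, 6], [2, 5, 8], [4], [7], [9]].

The final insertion tableau P = [[1, 3, 6], [2, 5, 8], [4], [7], [9]] has shape [3, 3, 1, 1, 1].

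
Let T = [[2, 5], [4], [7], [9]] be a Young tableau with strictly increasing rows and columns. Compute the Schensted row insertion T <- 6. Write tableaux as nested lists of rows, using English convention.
[[2, 5, 6], [4], [7], [9]]

6 is larger than every entry of row 1, so it is appended to row 1. The new tableau is [[2, 5, 6], [4], [7], [9]].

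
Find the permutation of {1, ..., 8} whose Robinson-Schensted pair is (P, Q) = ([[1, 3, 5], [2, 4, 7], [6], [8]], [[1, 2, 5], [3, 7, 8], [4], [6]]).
Reverse the RSK construction: for i from n down to 1, find the cell of Q containing i, remove the entry at that cell from P, and reverse-bump it up through P; the value ejected from row 1 is w(i).

Step i=8: Q has 8 at row 2, column 3; remove 7 from row 2 of P and reverse-bump: 7 enters row 1 and ejects 5. So w(8) = 5. P is now [[1, 3, 7], [2, 4], [6], [8]].
Step i=7: Q has 7 at row 2, column 2; remove 4 from row 2 of P and reverse-bump: 4 enters row 1 and ejects 3. So w(7) = 3. P is now [[1, 4, 7], [2], [6], [8]].
Step i=6: Q has 6 at row 4, column 1; remove 8 from row 4 of P and reverse-bump: 8 enters row 3 and ejects 6; 6 enters row 2 and ejects 2; 2 enters row 1 and ejects 1. So w(6) = 1. P is now [[2, 4, 7], [6], [8]].
Step i=5: Q has 5 at row 1, column 3; remove that cell from P, ejecting 7. So w(5) = 7. P is now [[2, 4], [6], [8]].
Step i=4: Q has 4 at row 3, column 1; remove 8 from row 3 of P and reverse-bump: 8 enters row 2 and ejects 6; 6 enters row 1 and ejects 4. So w(4) = 4. P is now [[2, 6], [8]].
Step i=3: Q has 3 at row 2, column 1; remove 8 from row 2 of P and reverse-bump: 8 enters row 1 and ejects 6. So w(3) = 6. P is now [[2, 8]].
Step i=2: Q has 2 at row 1, column 2; remove that cell from P, ejecting 8. So w(2) = 8. P is now [[2]].
Step i=1: Q has 1 at row 1, column 1; remove that cell from P, ejecting 2. So w(1) = 2. P is now [].

So w = 2 8 6 4 7 1 3 5.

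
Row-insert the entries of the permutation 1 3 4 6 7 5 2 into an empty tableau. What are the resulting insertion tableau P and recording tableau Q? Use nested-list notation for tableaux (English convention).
P = [[1, 2, 4, 5, 7], [3], [6]], Q = [[1, 2, 3, 4, 5], [6], [7]]

Insert each entry of the permutation into P by Schensted row insertion, recording in Q the position of each new cell.

Insert 1: appended to row 1. P = [[1]], Q = [[1]].
Insert 3: appended to row 1. P = [[1, 3]], Q = [[1, 2]].
Insert 4: appended to row 1. P = [[1, 3, 4]], Q = [[1, 2, 3]].
Insert 6: appended to row 1. P = [[1, 3, 4, 6]], Q = [[1, 2, 3, 4]].
Insert 7: appended to row 1. P = [[1, 3, 4, 6, 7]], Q = [[1, 2, 3, 4, 5]].
Insert 5: 5 bumps 6 from row 1; 6 starts row 2. P = [[1, 3, 4, 5, 7], [6]], Q = [[1, 2, 3, 4, 5], [6]].
Insert 2: 2 bumps 3 from row 1; 3 bumps 6 from row 2; 6 starts row 3. P = [[1, 2, 4, 5, 7], [3], [6]], Q = [[1, 2, 3, 4, 5], [6], [7]].

So P = [[1, 2, 4, 5, 7], [3], [6]], Q = [[1, 2, 3, 4, 5], [6], [7]].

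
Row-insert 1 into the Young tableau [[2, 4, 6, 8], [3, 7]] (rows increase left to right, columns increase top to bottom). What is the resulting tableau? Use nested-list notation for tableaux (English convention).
In row 1, 1 replaces 2 (the leftmost entry greater than 1); 2 is bumped to row 2. In row 2, 2 replaces 3 (the leftmost entry greater than 2); 3 is bumped to row 3. 3 starts a new row 3. The new tableau is [[1, 4, 6, 8], [2, 7], [3]].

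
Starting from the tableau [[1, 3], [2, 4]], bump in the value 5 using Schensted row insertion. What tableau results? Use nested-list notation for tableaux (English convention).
5 is larger than every entry of row 1, so it is appended to row 1. The new tableau is [[1, 3, 5], [2, 4]].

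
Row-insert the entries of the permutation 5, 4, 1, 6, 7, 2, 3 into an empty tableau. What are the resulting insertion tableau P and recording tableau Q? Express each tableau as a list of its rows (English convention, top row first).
Insert each entry of the permutation into P by Schensted row insertion, recording in Q the position of each new cell.

After inserting 5: P = [[5]].
After inserting 4: P = [[4], [5]].
After inserting 1: P = [[1], [4], [5]].
After inserting 6: P = [[1, 6], [4], [5]].
After inserting 7: P = [[1, 6, 7], [4], [5]].
After inserting 2: P = [[1, 2, 7], [4, 6], [5]].
After inserting 3: P = [[1, 2, 3], [4, 6, 7], [5]].

So P = [[1, 2, 3], [4, 6, 7], [5]], Q = [[1, 4, 5], [2, 6, 7], [3]].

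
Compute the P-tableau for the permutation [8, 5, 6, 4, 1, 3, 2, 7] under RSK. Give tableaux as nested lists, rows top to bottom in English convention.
Insert 8: appended to row 1. P = [[8]].
Insert 5: 5 bumps 8 from row 1; 8 starts row 2. P = [[5], [8]].
Insert 6: appended to row 1. P = [[5, 6], [8]].
Insert 4: 4 bumps 5 from row 1; 5 bumps 8 from row 2; 8 starts row 3. P = [[4, 6], [5], [8]].
Insert 1: 1 bumps 4 from row 1; 4 bumps 5 from row 2; 5 bumps 8 from row 3; 8 starts row 4. P = [[1, 6], [4], [5], [8]].
Insert 3: 3 bumps 6 from row 1; 6 appends to row 2. P = [[1, 3], [4, 6], [5], [8]].
Insert 2: 2 bumps 3 from row 1; 3 bumps 4 from row 2; 4 bumps 5 from row 3; 5 bumps 8 from row 4; 8 starts row 5. P = [[1, 2], [3, 6], [4], [5], [8]].
Insert 7: appended to row 1. P = [[1, 2, 7], [3, 6], [4], [5], [8]].

So P = [[1, 2, 7], [3, 6], [4], [5], [8]].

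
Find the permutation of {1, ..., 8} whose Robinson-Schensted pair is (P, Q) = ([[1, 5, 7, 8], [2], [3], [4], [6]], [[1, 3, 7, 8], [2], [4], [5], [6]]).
Reverse RSK: for i = n, n-1, ..., 1, locate i in Q, remove the corresponding corner cell from P, and reverse-bump its entry up through P; the value ejected from row 1 is w(i).

So w = 6 4 5 3 2 1 7 8.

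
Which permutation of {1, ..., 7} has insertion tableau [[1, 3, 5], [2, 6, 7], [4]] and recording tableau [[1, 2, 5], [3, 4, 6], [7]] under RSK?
Reverse RSK: for i = n, n-1, ..., 1, locate i in Q, remove the corresponding corner cell from P, and reverse-bump its entry up through P; the value ejected from row 1 is w(i).

So w = 4 6 2 3 7 5 1.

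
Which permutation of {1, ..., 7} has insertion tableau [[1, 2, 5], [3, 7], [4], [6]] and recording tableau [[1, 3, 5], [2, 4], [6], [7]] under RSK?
6 1 7 4 5 3 2

Reverse the RSK construction: for i from n down to 1, find the cell of Q containing i, remove the entry at that cell from P, and reverse-bump it up through P; the value ejected from row 1 is w(i).

Step i=7: Q has 7 at row 4, column 1; remove 6 from row 4 of P and reverse-bump: 6 enters row 3 and ejects 4; 4 enters row 2 and ejects 3; 3 enters row 1 and ejects 2. So w(7) = 2. P is now [[1, 3, 5], [4, 7], [6]].
Step i=6: Q has 6 at row 3, column 1; remove 6 from row 3 of P and reverse-bump: 6 enters row 2 and ejects 4; 4 enters row 1 and ejects 3. So w(6) = 3. P is now [[1, 4, 5], [6, 7]].
Step i=5: Q has 5 at row 1, column 3; remove that cell from P, ejecting 5. So w(5) = 5. P is now [[1, 4], [6, 7]].
Step i=4: Q has 4 at row 2, column 2; remove 7 from row 2 of P and reverse-bump: 7 enters row 1 and ejects 4. So w(4) = 4. P is now [[1, 7], [6]].
Step i=3: Q has 3 at row 1, column 2; remove that cell from P, ejecting 7. So w(3) = 7. P is now [[1], [6]].
Step i=2: Q has 2 at row 2, column 1; remove 6 from row 2 of P and reverse-bump: 6 enters row 1 and ejects 1. So w(2) = 1. P is now [[6]].
Step i=1: Q has 1 at row 1, column 1; remove that cell from P, ejecting 6. So w(1) = 6. P is now [].

So w = 6 1 7 4 5 3 2.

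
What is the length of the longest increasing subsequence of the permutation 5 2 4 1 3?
2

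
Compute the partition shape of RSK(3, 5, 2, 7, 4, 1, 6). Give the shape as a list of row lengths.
[3, 3, 1]

Row-insert each entry into an empty tableau.

After inserting 3: P = [[3]].
After inserting 5: P = [[3, 5]].
After inserting 2: P = [[2, 5], [3]].
After inserting 7: P = [[2, 5, 7], [3]].
After inserting 4: P = [[2, 4, 7], [3, 5]].
After inserting 1: P = [[1, 4, 7], [2, 5], [3]].
After inserting 6: P = [[1, 4, 6], [2, 5, 7], [3]].

The final insertion tableau P = [[1, 4, 6], [2, 5, 7], [3]] has shape [3, 3, 1].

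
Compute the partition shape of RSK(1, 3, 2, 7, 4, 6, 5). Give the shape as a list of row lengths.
Row-insert each entry into an empty tableau.

After inserting 1: P = [[1]].
After inserting 3: P = [[1, 3]].
After inserting 2: P = [[1, 2], [3]].
After inserting 7: P = [[1, 2, 7], [3]].
After inserting 4: P = [[1, 2, 4], [3, 7]].
After inserting 6: P = [[1, 2, 4, 6], [3, 7]].
After inserting 5: P = [[1, 2, 4, 5], [3, 6], [7]].

The final insertion tableau P = [[1, 2, 4, 5], [3, 6], [7]] has shape [4, 2, 1].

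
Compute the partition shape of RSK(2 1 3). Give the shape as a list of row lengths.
[2, 1]

Row-insert each entry into an empty tableau.

After inserting 2: P = [[2]].
After inserting 1: P = [[1], [2]].
After inserting 3: P = [[1, 3], [2]].

The final insertion tableau P = [[1, 3], [2]] has shape [2, 1].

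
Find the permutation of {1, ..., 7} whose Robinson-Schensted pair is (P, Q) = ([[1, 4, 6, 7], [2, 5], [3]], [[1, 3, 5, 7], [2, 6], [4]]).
3 2 5 1 6 4 7

Reverse the RSK construction: for i from n down to 1, find the cell of Q containing i, remove the entry at that cell from P, and reverse-bump it up through P; the value ejected from row 1 is w(i).

Step i=7: Q has 7 at row 1, column 4; remove that cell from P, ejecting 7. So w(7) = 7. P is now [[1, 4, 6], [2, 5], [3]].
Step i=6: Q has 6 at row 2, column 2; remove 5 from row 2 of P and reverse-bump: 5 enters row 1 and ejects 4. So w(6) = 4. P is now [[1, 5, 6], [2], [3]].
Step i=5: Q has 5 at row 1, column 3; remove that cell from P, ejecting 6. So w(5) = 6. P is now [[1, 5], [2], [3]].
Step i=4: Q has 4 at row 3, column 1; remove 3 from row 3 of P and reverse-bump: 3 enters row 2 and ejects 2; 2 enters row 1 and ejects 1. So w(4) = 1. P is now [[2, 5], [3]].
Step i=3: Q has 3 at row 1, column 2; remove that cell from P, ejecting 5. So w(3) = 5. P is now [[2], [3]].
Step i=2: Q has 2 at row 2, column 1; remove 3 from row 2 of P and reverse-bump: 3 enters row 1 and ejects 2. So w(2) = 2. P is now [[3]].
Step i=1: Q has 1 at row 1, column 1; remove that cell from P, ejecting 3. So w(1) = 3. P is now [].

So w = 3 2 5 1 6 4 7.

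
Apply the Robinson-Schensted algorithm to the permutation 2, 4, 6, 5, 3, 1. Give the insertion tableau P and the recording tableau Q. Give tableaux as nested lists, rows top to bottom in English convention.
P = [[1, 3, 5], [2], [4], [6]], Q = [[1, 2, 3], [4], [5], [6]]

Insert each entry of the permutation into P by Schensted row insertion, recording in Q the position of each new cell.

Insert 2: appended to row 1. P = [[2]].
Insert 4: appended to row 1. P = [[2, 4]].
Insert 6: appended to row 1. P = [[2, 4, 6]].
Insert 5: 5 bumps 6 from row 1; 6 starts row 2. P = [[2, 4, 5], [6]].
Insert 3: 3 bumps 4 from row 1; 4 bumps 6 from row 2; 6 starts row 3. P = [[2, 3, 5], [4], [6]].
Insert 1: 1 bumps 2 from row 1; 2 bumps 4 from row 2; 4 bumps 6 from row 3; 6 starts row 4. P = [[1, 3, 5], [2], [4], [6]].

So P = [[1, 3, 5], [2], [4], [6]], Q = [[1, 2, 3], [4], [5], [6]].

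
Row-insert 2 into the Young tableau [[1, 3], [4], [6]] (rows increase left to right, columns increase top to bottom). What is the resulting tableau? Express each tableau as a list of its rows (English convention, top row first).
[[1, 2], [3], [4], [6]]

In row 1, 2 replaces 3 (the leftmost entry greater than 2); 3 is bumped to row 2. In row 2, 3 replaces 4 (the leftmost entry greater than 3); 4 is bumped to row 3. In row 3, 4 replaces 6 (the leftmost entry greater than 4); 6 is bumped to row 4. 6 starts a new row 4. The new tableau is [[1, 2], [3], [4], [6]].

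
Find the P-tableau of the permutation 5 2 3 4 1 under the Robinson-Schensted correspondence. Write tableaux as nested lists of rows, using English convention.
Insert 5: appended to row 1. P = [[5]].
Insert 2: 2 bumps 5 from row 1; 5 starts row 2. P = [[2], [5]].
Insert 3: appended to row 1. P = [[2, 3], [5]].
Insert 4: appended to row 1. P = [[2, 3, 4], [5]].
Insert 1: 1 bumps 2 from row 1; 2 bumps 5 from row 2; 5 starts row 3. P = [[1, 3, 4], [2], [5]].

So P = [[1, 3, 4], [2], [5]].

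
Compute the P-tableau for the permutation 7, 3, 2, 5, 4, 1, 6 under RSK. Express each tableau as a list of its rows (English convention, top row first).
Insert 7: appended to row 1. P = [[7]].
Insert 3: 3 bumps 7 from row 1; 7 starts row 2. P = [[3], [7]].
Insert 2: 2 bumps 3 from row 1; 3 bumps 7 from row 2; 7 starts row 3. P = [[2], [3], [7]].
Insert 5: appended to row 1. P = [[2, 5], [3], [7]].
Insert 4: 4 bumps 5 from row 1; 5 appends to row 2. P = [[2, 4], [3, 5], [7]].
Insert 1: 1 bumps 2 from row 1; 2 bumps 3 from row 2; 3 bumps 7 from row 3; 7 starts row 4. P = [[1, 4], [2, 5], [3], [7]].
Insert 6: appended to row 1. P = [[1, 4, 6], [2, 5], [3], [7]].

So P = [[1, 4, 6], [2, 5], [3], [7]].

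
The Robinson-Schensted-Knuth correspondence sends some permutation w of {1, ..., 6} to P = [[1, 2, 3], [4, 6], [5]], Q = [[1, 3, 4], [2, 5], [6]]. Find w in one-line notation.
5 1 2 6 4 3

Reverse RSK: for i = n, n-1, ..., 1, locate i in Q, remove the corresponding corner cell from P, and reverse-bump its entry up through P; the value ejected from row 1 is w(i).

So w = 5 1 2 6 4 3.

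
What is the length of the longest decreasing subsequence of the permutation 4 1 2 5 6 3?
2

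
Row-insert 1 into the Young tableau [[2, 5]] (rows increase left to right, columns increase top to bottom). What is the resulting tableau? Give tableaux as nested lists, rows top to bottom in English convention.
[[1, 5], [2]]

In row 1, 1 replaces 2 (the leftmost entry greater than 1); 2 is bumped to row 2. 2 starts a new row 2. The new tableau is [[1, 5], [2]].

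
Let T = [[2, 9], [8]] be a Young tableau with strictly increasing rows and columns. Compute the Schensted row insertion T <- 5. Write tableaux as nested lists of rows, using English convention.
In row 1, 5 replaces 9 (the leftmost entry greater than 5); 9 is bumped to row 2. 9 is appended to row 2. The new tableau is [[2, 5], [8, 9]].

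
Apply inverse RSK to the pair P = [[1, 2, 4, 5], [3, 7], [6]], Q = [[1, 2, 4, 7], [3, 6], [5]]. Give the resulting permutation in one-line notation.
Reverse the RSK construction: for i from n down to 1, find the cell of Q containing i, remove the entry at that cell from P, and reverse-bump it up through P; the value ejected from row 1 is w(i).

Step i=7: Q has 7 at row 1, column 4; remove that cell from P, ejecting 5. So w(7) = 5. P is now [[1, 2, 4], [3, 7], [6]].
Step i=6: Q has 6 at row 2, column 2; remove 7 from row 2 of P and reverse-bump: 7 enters row 1 and ejects 4. So w(6) = 4. P is now [[1, 2, 7], [3], [6]].
Step i=5: Q has 5 at row 3, column 1; remove 6 from row 3 of P and reverse-bump: 6 enters row 2 and ejects 3; 3 enters row 1 and ejects 2. So w(5) = 2. P is now [[1, 3, 7], [6]].
Step i=4: Q has 4 at row 1, column 3; remove that cell from P, ejecting 7. So w(4) = 7. P is now [[1, 3], [6]].
Step i=3: Q has 3 at row 2, column 1; remove 6 from row 2 of P and reverse-bump: 6 enters row 1 and ejects 3. So w(3) = 3. P is now [[1, 6]].
Step i=2: Q has 2 at row 1, column 2; remove that cell from P, ejecting 6. So w(2) = 6. P is now [[1]].
Step i=1: Q has 1 at row 1, column 1; remove that cell from P, ejecting 1. So w(1) = 1. P is now [].

So w = 1 6 3 7 2 4 5.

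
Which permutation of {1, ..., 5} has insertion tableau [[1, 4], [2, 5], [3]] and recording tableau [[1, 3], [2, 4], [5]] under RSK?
3 2 5 4 1

Reverse the RSK construction: for i from n down to 1, find the cell of Q containing i, remove the entry at that cell from P, and reverse-bump it up through P; the value ejected from row 1 is w(i).

Step i=5: Q has 5 at row 3, column 1; remove 3 from row 3 of P and reverse-bump: 3 enters row 2 and ejects 2; 2 enters row 1 and ejects 1. So w(5) = 1. P is now [[2, 4], [3, 5]].
Step i=4: Q has 4 at row 2, column 2; remove 5 from row 2 of P and reverse-bump: 5 enters row 1 and ejects 4. So w(4) = 4. P is now [[2, 5], [3]].
Step i=3: Q has 3 at row 1, column 2; remove that cell from P, ejecting 5. So w(3) = 5. P is now [[2], [3]].
Step i=2: Q has 2 at row 2, column 1; remove 3 from row 2 of P and reverse-bump: 3 enters row 1 and ejects 2. So w(2) = 2. P is now [[3]].
Step i=1: Q has 1 at row 1, column 1; remove that cell from P, ejecting 3. So w(1) = 3. P is now [].

So w = 3 2 5 4 1.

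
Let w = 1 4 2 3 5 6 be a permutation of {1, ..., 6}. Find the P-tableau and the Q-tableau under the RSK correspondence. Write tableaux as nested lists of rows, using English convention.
P = [[1, 2, 3, 5, 6], [4]], Q = [[1, 2, 4, 5, 6], [3]]

Insert each entry of the permutation into P by Schensted row insertion, recording in Q the position of each new cell.

Insert 1: appended to row 1. P = [[1]].
Insert 4: appended to row 1. P = [[1, 4]].
Insert 2: 2 bumps 4 from row 1; 4 starts row 2. P = [[1, 2], [4]].
Insert 3: appended to row 1. P = [[1, 2, 3], [4]].
Insert 5: appended to row 1. P = [[1, 2, 3, 5], [4]].
Insert 6: appended to row 1. P = [[1, 2, 3, 5, 6], [4]].

So P = [[1, 2, 3, 5, 6], [4]], Q = [[1, 2, 4, 5, 6], [3]].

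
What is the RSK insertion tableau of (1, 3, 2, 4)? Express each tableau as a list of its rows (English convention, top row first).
P = [[1, 2, 4], [3]]

After inserting 1: P = [[1]].
After inserting 3: P = [[1, 3]].
After inserting 2: P = [[1, 2], [3]].
After inserting 4: P = [[1, 2, 4], [3]].

So P = [[1, 2, 4], [3]].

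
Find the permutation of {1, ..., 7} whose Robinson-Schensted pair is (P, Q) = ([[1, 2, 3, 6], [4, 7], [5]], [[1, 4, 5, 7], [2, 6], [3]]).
5 4 1 2 7 3 6

Reverse RSK: for i = n, n-1, ..., 1, locate i in Q, remove the corresponding corner cell from P, and reverse-bump its entry up through P; the value ejected from row 1 is w(i).

So w = 5 4 1 2 7 3 6.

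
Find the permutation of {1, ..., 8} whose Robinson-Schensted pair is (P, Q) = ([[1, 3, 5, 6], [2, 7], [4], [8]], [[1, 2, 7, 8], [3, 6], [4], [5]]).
Reverse RSK: for i = n, n-1, ..., 1, locate i in Q, remove the corresponding corner cell from P, and reverse-bump its entry up through P; the value ejected from row 1 is w(i).

So w = 4 8 7 2 1 3 5 6.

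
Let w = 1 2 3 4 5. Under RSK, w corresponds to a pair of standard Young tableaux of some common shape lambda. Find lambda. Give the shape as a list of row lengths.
Row-insert each entry into an empty tableau.

After inserting 1: P = [[1]].
After inserting 2: P = [[1, 2]].
After inserting 3: P = [[1, 2, 3]].
After inserting 4: P = [[1, 2, 3, 4]].
After inserting 5: P = [[1, 2, 3, 4, 5]].

The final insertion tableau P = [[1, 2, 3, 4, 5]] has shape [5].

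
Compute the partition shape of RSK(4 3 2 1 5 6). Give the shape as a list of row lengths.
Row-insert each entry into an empty tableau.

After inserting 4: P = [[4]].
After inserting 3: P = [[3], [4]].
After inserting 2: P = [[2], [3], [4]].
After inserting 1: P = [[1], [2], [3], [4]].
After inserting 5: P = [[1, 5], [2], [3], [4]].
After inserting 6: P = [[1, 5, 6], [2], [3], [4]].

The final insertion tableau P = [[1, 5, 6], [2], [3], [4]] has shape [3, 1, 1, 1].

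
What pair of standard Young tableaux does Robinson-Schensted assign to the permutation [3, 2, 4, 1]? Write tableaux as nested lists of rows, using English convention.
P = [[1, 4], [2], [3]], Q = [[1, 3], [2], [4]]

Insert each entry of the permutation into P by Schensted row insertion, recording in Q the position of each new cell.

Insert 3: appended to row 1. P = [[3]], Q = [[1]].
Insert 2: 2 bumps 3 from row 1; 3 starts row 2. P = [[2], [3]], Q = [[1], [2]].
Insert 4: appended to row 1. P = [[2, 4], [3]], Q = [[1, 3], [2]].
Insert 1: 1 bumps 2 from row 1; 2 bumps 3 from row 2; 3 starts row 3. P = [[1, 4], [2], [3]], Q = [[1, 3], [2], [4]].

So P = [[1, 4], [2], [3]], Q = [[1, 3], [2], [4]].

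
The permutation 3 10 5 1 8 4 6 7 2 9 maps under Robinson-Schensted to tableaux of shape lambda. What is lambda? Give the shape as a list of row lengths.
[5, 3, 1, 1]

Row-insert each entry into an empty tableau.

After inserting 3: P = [[3]].
After inserting 10: P = [[3, 10]].
After inserting 5: P = [[3, 5], [10]].
After inserting 1: P = [[1, 5], [3], [10]].
After inserting 8: P = [[1, 5, 8], [3], [10]].
After inserting 4: P = [[1, 4, 8], [3, 5], [10]].
After inserting 6: P = [[1, 4, 6], [3, 5, 8], [10]].
After inserting 7: P = [[1, 4, 6, 7], [3, 5, 8], [10]].
After inserting 2: P = [[1, 2, 6, 7], [3, 4, 8], [5], [10]].
After inserting 9: P = [[1, 2, 6, 7, 9], [3, 4, 8], [5], [10]].

The final insertion tableau P = [[1, 2, 6, 7, 9], [3, 4, 8], [5], [10]] has shape [5, 3, 1, 1].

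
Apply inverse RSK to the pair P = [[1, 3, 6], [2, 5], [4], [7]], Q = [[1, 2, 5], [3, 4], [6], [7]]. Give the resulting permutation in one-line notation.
4 7 2 5 6 3 1

Reverse the RSK construction: for i from n down to 1, find the cell of Q containing i, remove the entry at that cell from P, and reverse-bump it up through P; the value ejected from row 1 is w(i).

Step i=7: Q has 7 at row 4, column 1; remove 7 from row 4 of P and reverse-bump: 7 enters row 3 and ejects 4; 4 enters row 2 and ejects 2; 2 enters row 1 and ejects 1. So w(7) = 1. P is now [[2, 3, 6], [4, 5], [7]].
Step i=6: Q has 6 at row 3, column 1; remove 7 from row 3 of P and reverse-bump: 7 enters row 2 and ejects 5; 5 enters row 1 and ejects 3. So w(6) = 3. P is now [[2, 5, 6], [4, 7]].
Step i=5: Q has 5 at row 1, column 3; remove that cell from P, ejecting 6. So w(5) = 6. P is now [[2, 5], [4, 7]].
Step i=4: Q has 4 at row 2, column 2; remove 7 from row 2 of P and reverse-bump: 7 enters row 1 and ejects 5. So w(4) = 5. P is now [[2, 7], [4]].
Step i=3: Q has 3 at row 2, column 1; remove 4 from row 2 of P and reverse-bump: 4 enters row 1 and ejects 2. So w(3) = 2. P is now [[4, 7]].
Step i=2: Q has 2 at row 1, column 2; remove that cell from P, ejecting 7. So w(2) = 7. P is now [[4]].
Step i=1: Q has 1 at row 1, column 1; remove that cell from P, ejecting 4. So w(1) = 4. P is now [].

So w = 4 7 2 5 6 3 1.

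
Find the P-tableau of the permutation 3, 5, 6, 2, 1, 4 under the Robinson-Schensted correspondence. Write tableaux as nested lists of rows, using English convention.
P = [[1, 4, 6], [2, 5], [3]]

Insert 3: appended to row 1. P = [[3]].
Insert 5: appended to row 1. P = [[3, 5]].
Insert 6: appended to row 1. P = [[3, 5, 6]].
Insert 2: 2 bumps 3 from row 1; 3 starts row 2. P = [[2, 5, 6], [3]].
Insert 1: 1 bumps 2 from row 1; 2 bumps 3 from row 2; 3 starts row 3. P = [[1, 5, 6], [2], [3]].
Insert 4: 4 bumps 5 from row 1; 5 appends to row 2. P = [[1, 4, 6], [2, 5], [3]].

So P = [[1, 4, 6], [2, 5], [3]].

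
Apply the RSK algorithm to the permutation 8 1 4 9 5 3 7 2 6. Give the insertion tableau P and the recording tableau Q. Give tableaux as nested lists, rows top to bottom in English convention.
Insert each entry of the permutation into P by Schensted row insertion, recording in Q the position of each new cell.

After inserting 8: P = [[8]].
After inserting 1: P = [[1], [8]].
After inserting 4: P = [[1, 4], [8]].
After inserting 9: P = [[1, 4, 9], [8]].
After inserting 5: P = [[1, 4, 5], [8, 9]].
After inserting 3: P = [[1, 3, 5], [4, 9], [8]].
After inserting 7: P = [[1, 3, 5, 7], [4, 9], [8]].
After inserting 2: P = [[1, 2, 5, 7], [3, 9], [4], [8]].
After inserting 6: P = [[1, 2, 5, 6], [3, 7], [4, 9], [8]].

So P = [[1, 2, 5, 6], [3, 7], [4, 9], [8]], Q = [[1, 3, 4, 7], [2, 5], [6, 9], [8]].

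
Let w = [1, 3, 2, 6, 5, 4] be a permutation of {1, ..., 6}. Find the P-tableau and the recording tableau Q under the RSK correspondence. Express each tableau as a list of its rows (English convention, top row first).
P = [[1, 2, 4], [3, 5], [6]], Q = [[1, 2, 4], [3, 5], [6]]

Insert each entry of the permutation into P by Schensted row insertion, recording in Q the position of each new cell.

After inserting 1: P = [[1]].
After inserting 3: P = [[1, 3]].
After inserting 2: P = [[1, 2], [3]].
After inserting 6: P = [[1, 2, 6], [3]].
After inserting 5: P = [[1, 2, 5], [3, 6]].
After inserting 4: P = [[1, 2, 4], [3, 5], [6]].

So P = [[1, 2, 4], [3, 5], [6]], Q = [[1, 2, 4], [3, 5], [6]].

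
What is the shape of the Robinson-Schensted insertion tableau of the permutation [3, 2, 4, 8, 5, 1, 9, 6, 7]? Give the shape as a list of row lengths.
[5, 3, 1]

RSK row insertion gives P = [[1, 4, 5, 6, 7], [2, 8, 9], [3]], which has shape [5, 3, 1].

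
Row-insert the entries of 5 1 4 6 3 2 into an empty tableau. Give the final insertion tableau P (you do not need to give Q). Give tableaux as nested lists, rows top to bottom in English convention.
Insert 5: appended to row 1. P = [[5]].
Insert 1: 1 bumps 5 from row 1; 5 starts row 2. P = [[1], [5]].
Insert 4: appended to row 1. P = [[1, 4], [5]].
Insert 6: appended to row 1. P = [[1, 4, 6], [5]].
Insert 3: 3 bumps 4 from row 1; 4 bumps 5 from row 2; 5 starts row 3. P = [[1, 3, 6], [4], [5]].
Insert 2: 2 bumps 3 from row 1; 3 bumps 4 from row 2; 4 bumps 5 from row 3; 5 starts row 4. P = [[1, 2, 6], [3], [4], [5]].

So P = [[1, 2, 6], [3], [4], [5]].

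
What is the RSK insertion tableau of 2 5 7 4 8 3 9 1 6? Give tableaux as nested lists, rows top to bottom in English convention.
P = [[1, 3, 6, 8, 9], [2, 7], [4], [5]]

Insert 2: appended to row 1. P = [[2]].
Insert 5: appended to row 1. P = [[2, 5]].
Insert 7: appended to row 1. P = [[2, 5, 7]].
Insert 4: 4 bumps 5 from row 1; 5 starts row 2. P = [[2, 4, 7], [5]].
Insert 8: appended to row 1. P = [[2, 4, 7, 8], [5]].
Insert 3: 3 bumps 4 from row 1; 4 bumps 5 from row 2; 5 starts row 3. P = [[2, 3, 7, 8], [4], [5]].
Insert 9: appended to row 1. P = [[2, 3, 7, 8, 9], [4], [5]].
Insert 1: 1 bumps 2 from row 1; 2 bumps 4 from row 2; 4 bumps 5 from row 3; 5 starts row 4. P = [[1, 3, 7, 8, 9], [2], [4], [5]].
Insert 6: 6 bumps 7 from row 1; 7 appends to row 2. P = [[1, 3, 6, 8, 9], [2, 7], [4], [5]].

So P = [[1, 3, 6, 8, 9], [2, 7], [4], [5]].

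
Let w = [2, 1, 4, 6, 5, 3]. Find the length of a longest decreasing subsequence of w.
3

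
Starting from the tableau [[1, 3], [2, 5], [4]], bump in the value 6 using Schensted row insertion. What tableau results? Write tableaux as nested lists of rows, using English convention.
[[1, 3, 6], [2, 5], [4]]

6 is larger than every entry of row 1, so it is appended to row 1. The new tableau is [[1, 3, 6], [2, 5], [4]].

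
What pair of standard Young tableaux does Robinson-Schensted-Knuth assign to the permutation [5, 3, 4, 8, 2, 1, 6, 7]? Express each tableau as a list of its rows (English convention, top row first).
P = [[1, 4, 6, 7], [2, 8], [3], [5]], Q = [[1, 3, 4, 8], [2, 7], [5], [6]]

Insert each entry of the permutation into P by Schensted row insertion, recording in Q the position of each new cell.

After inserting 5: P = [[5]].
After inserting 3: P = [[3], [5]].
After inserting 4: P = [[3, 4], [5]].
After inserting 8: P = [[3, 4, 8], [5]].
After inserting 2: P = [[2, 4, 8], [3], [5]].
After inserting 1: P = [[1, 4, 8], [2], [3], [5]].
After inserting 6: P = [[1, 4, 6], [2, 8], [3], [5]].
After inserting 7: P = [[1, 4, 6, 7], [2, 8], [3], [5]].

So P = [[1, 4, 6, 7], [2, 8], [3], [5]], Q = [[1, 3, 4, 8], [2, 7], [5], [6]].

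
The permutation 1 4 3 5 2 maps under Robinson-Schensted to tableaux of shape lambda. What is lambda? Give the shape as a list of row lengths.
[3, 1, 1]

Row-insert each entry into an empty tableau.

After inserting 1: P = [[1]].
After inserting 4: P = [[1, 4]].
After inserting 3: P = [[1, 3], [4]].
After inserting 5: P = [[1, 3, 5], [4]].
After inserting 2: P = [[1, 2, 5], [3], [4]].

The final insertion tableau P = [[1, 2, 5], [3], [4]] has shape [3, 1, 1].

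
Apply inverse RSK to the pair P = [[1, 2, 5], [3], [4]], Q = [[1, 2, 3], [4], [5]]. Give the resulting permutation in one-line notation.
1 4 5 3 2

Reverse the RSK construction: for i from n down to 1, find the cell of Q containing i, remove the entry at that cell from P, and reverse-bump it up through P; the value ejected from row 1 is w(i).

Step i=5: Q has 5 at row 3, column 1; remove 4 from row 3 of P and reverse-bump: 4 enters row 2 and ejects 3; 3 enters row 1 and ejects 2. So w(5) = 2. P is now [[1, 3, 5], [4]].
Step i=4: Q has 4 at row 2, column 1; remove 4 from row 2 of P and reverse-bump: 4 enters row 1 and ejects 3. So w(4) = 3. P is now [[1, 4, 5]].
Step i=3: Q has 3 at row 1, column 3; remove that cell from P, ejecting 5. So w(3) = 5. P is now [[1, 4]].
Step i=2: Q has 2 at row 1, column 2; remove that cell from P, ejecting 4. So w(2) = 4. P is now [[1]].
Step i=1: Q has 1 at row 1, column 1; remove that cell from P, ejecting 1. So w(1) = 1. P is now [].

So w = 1 4 5 3 2.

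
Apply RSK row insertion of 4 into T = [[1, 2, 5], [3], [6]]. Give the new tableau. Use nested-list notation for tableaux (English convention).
In row 1, 4 replaces 5 (the leftmost entry greater than 4); 5 is bumped to row 2. 5 is appended to row 2. The new tableau is [[1, 2, 4], [3, 5], [6]].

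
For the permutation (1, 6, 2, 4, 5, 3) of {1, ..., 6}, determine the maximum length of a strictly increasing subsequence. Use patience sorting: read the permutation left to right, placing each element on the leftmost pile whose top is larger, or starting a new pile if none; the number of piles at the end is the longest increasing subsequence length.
1: new pile. tops = [1]
6: new pile. tops = [1, 6]
2: onto pile 2 (replacing 6). tops = [1, 2]
4: new pile. tops = [1, 2, 4]
5: new pile. tops = [1, 2, 4, 5]
3: onto pile 3 (replacing 4). tops = [1, 2, 3, 5]

4 piles, so the longest increasing subsequence has length 4.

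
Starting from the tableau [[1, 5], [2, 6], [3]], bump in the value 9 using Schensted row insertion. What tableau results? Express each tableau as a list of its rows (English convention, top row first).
9 is larger than every entry of row 1, so it is appended to row 1. The new tableau is [[1, 5, 9], [2, 6], [3]].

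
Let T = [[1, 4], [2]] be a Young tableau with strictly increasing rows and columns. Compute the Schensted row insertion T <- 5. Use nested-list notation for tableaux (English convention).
[[1, 4, 5], [2]]

5 is larger than every entry of row 1, so it is appended to row 1. The new tableau is [[1, 4, 5], [2]].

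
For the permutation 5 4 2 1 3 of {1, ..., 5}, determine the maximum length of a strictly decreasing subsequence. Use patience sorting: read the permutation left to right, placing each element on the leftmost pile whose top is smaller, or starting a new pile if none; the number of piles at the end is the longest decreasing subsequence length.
5: new pile. tops = [5]
4: new pile. tops = [5, 4]
2: new pile. tops = [5, 4, 2]
1: new pile. tops = [5, 4, 2, 1]
3: onto pile 3 (replacing 2). tops = [5, 4, 3, 1]

4 piles, so the longest decreasing subsequence has length 4.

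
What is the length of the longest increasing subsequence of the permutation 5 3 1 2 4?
3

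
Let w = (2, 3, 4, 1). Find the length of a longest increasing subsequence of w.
3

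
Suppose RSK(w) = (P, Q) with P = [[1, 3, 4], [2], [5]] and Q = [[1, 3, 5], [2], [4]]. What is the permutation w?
Reverse the RSK construction: for i from n down to 1, find the cell of Q containing i, remove the entry at that cell from P, and reverse-bump it up through P; the value ejected from row 1 is w(i).

Step i=5: Q has 5 at row 1, column 3; remove that cell from P, ejecting 4. So w(5) = 4. P is now [[1, 3], [2], [5]].
Step i=4: Q has 4 at row 3, column 1; remove 5 from row 3 of P and reverse-bump: 5 enters row 2 and ejects 2; 2 enters row 1 and ejects 1. So w(4) = 1. P is now [[2, 3], [5]].
Step i=3: Q has 3 at row 1, column 2; remove that cell from P, ejecting 3. So w(3) = 3. P is now [[2], [5]].
Step i=2: Q has 2 at row 2, column 1; remove 5 from row 2 of P and reverse-bump: 5 enters row 1 and ejects 2. So w(2) = 2. P is now [[5]].
Step i=1: Q has 1 at row 1, column 1; remove that cell from P, ejecting 5. So w(1) = 5. P is now [].

So w = 5 2 3 1 4.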